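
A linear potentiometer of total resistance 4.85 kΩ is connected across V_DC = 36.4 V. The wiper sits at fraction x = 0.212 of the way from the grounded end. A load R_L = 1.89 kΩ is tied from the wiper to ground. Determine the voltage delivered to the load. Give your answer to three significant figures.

V_out ≈ 5.40 V

Lower segment x·R_p = 1.028 kΩ; upper segment (1−x)·R_p = 3.822 kΩ.
R_L loads the lower segment: effective lower R = 0.6659 kΩ.
Loaded-divider output: V_out = 36.4 × 0.1484 = 5.401 V.
(Unloaded: V_out = x·V_DC = 7.72 V.)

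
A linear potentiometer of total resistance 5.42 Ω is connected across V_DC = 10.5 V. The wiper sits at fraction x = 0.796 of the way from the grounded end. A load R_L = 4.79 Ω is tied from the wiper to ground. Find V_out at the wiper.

Split the track: R_lower = x·R_p = 4.314 Ω, R_upper = (1−x)·R_p = 1.106 Ω.
R_L loads the lower segment: effective lower R = 2.270 Ω.
Then V_out = V_DC · 2.270/(1.106 + 2.270) = 7.061 V.

V_out ≈ 7.06 V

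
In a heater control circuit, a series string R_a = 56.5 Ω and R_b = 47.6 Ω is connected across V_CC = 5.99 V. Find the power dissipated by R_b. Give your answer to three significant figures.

P ≈ 0.158 W

ΣR = 104.1 Ω → I = 5.99/104.1 = 0.05754 A.
P(R_b) = I²·R_b = (0.05754)² × 47.6 = 0.1576 W.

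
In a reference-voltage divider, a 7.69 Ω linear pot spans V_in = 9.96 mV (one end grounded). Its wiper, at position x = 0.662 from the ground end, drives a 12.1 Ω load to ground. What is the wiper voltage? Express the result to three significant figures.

The pot divides into 2.599 Ω above the wiper and 5.091 Ω below.
(x·R_p) ‖ R_L = 3.583 Ω.
Then V_out = V_in · 3.583/(2.599 + 3.583) = 5.773 mV.
(Unloaded: V_out = x·V_in = 6.59 mV.)

V_out ≈ 5.77 mV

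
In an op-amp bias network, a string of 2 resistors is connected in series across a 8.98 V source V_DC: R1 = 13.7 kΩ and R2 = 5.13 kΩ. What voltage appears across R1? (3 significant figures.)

V ≈ 6.53 V

Total series resistance ΣR = 13.7 + 5.13 = 18.83 kΩ.
By the voltage-divider rule, V = 8.98 × 13.70/18.83 = 6.534 V.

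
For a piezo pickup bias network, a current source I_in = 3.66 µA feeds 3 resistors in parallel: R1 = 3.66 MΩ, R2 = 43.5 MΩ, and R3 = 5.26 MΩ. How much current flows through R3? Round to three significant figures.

I ≈ 1.43 µA

Conductances: ΣG = 1/3.66 + 1/43.5 + 1/5.26 = 0.4863 (1/MΩ).
Current divider: I(R3) = I_in · G_k/ΣG = 3.66 × (0.1901/0.4863) = 3.66 × 0.3909 = 1.431 µA.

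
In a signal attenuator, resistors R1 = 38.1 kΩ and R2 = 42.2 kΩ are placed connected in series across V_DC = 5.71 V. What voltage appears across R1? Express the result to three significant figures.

V ≈ 2.71 V

ΣR = 38.1 + 42.2 = 80.30 kΩ.
Voltage divider: V = V_DC · (38.10 / 80.30) = 5.71 × 0.4745 = 2.709 V.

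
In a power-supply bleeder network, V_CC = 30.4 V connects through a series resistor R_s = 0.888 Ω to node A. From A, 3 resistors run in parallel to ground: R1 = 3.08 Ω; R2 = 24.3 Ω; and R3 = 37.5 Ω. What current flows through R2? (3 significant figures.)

I ≈ 0.928 A

Parallel bank: R_p = 1/(1/3.08 + 1/24.3 + 1/37.5) = 2.548 Ω.
V_A = 30.4 × 2.548/3.436 = 22.54 V.
Branch current I = V_A/R2 = 22.54/24.3 = 0.9277 A.
(Check via current divider: I_total = 8.848 A; share G_k/ΣG = 0.1048 → same result.)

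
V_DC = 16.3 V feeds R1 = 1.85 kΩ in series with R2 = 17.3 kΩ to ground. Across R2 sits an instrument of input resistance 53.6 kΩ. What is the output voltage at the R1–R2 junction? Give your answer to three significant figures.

First combine the lower leg with the load: R2 ‖ R_L = 13.08 kΩ.
Voltage divider with the loaded lower leg: V_out = 16.3 × 13.08/(1.85 + 13.08) = 16.3 × 0.8761 = 14.28 V.
(Unloaded it would be 14.7 V; the load pulls it down.)

V_out ≈ 14.3 V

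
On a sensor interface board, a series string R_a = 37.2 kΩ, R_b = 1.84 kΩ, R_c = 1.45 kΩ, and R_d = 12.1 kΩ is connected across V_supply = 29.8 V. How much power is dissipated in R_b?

P ≈ 0.591 mW

ΣR = 52.59 kΩ → I = 29.8/52.59 = 0.5666 mA.
P(R_b) = I²·R_b = (0.5666)² × 1.84 = 0.5908 mW.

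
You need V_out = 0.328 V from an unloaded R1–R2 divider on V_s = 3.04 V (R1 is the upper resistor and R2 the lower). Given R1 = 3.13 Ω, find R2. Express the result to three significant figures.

V_out/V_s = R2/(R1+R2) = 0.1079.
R2 = R1 · 0.1079/(1 − 0.1079) = 0.3786 Ω.

R2 ≈ 0.379 Ω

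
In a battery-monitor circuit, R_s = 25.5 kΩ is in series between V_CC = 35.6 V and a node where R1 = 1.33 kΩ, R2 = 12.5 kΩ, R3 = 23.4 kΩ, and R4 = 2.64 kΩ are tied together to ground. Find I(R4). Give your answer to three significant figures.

I ≈ 0.409 mA

Combine the parallel branches: R_p = (1/1.33 + 1/12.5 + 1/23.4 + 1/2.64)⁻¹ = 0.7978 kΩ.
V_A = 35.6 × 0.7978/26.30 = 1.080 V.
Branch current I = V_A/R4 = 1.080/2.64 = 0.4091 mA.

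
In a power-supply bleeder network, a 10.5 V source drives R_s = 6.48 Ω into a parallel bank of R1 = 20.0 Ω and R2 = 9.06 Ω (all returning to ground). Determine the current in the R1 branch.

I ≈ 0.257 A

Parallel bank: R_p = 1/(1/20.0 + 1/9.06) = 6.235 Ω.
V_A by voltage divider: V_A = 10.5 × 6.235/(6.48 + 6.235) = 5.149 V.
Branch current I = V_A/R1 = 5.149/20.0 = 0.2574 A.
(Check via current divider: I_total = 0.8258 A; share G_k/ΣG = 0.3118 → same result.)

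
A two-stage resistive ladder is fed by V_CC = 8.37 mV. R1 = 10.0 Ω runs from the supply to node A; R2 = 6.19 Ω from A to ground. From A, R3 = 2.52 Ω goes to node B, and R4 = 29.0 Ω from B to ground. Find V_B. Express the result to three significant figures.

Node A sees R2 in parallel with the series input of stage 2, R3 + R4 = 31.52 Ω.
R2 ‖ (R3+R4) = 5.174 Ω.
First divider: V_A = V_CC · 5.174/(10.0 + 5.174) = 2.854 mV.
V_B = V_A × 0.9201 = 2.626 mV.

V_B ≈ 2.63 mV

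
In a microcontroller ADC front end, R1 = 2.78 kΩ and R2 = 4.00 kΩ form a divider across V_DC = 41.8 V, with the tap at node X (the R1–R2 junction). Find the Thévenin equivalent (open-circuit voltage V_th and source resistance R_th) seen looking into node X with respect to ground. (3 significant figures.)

With X open, the divider is unloaded: V_th = 41.8 × 4.00/6.780 = 24.66 V.
With V_DC suppressed (replaced by a short), R_th = R1 ‖ R2 = (2.780 × 4.00)/(2.780 + 4.00) = 1.640 kΩ.

V_th ≈ 24.7 V, R_th ≈ 1.64 kΩ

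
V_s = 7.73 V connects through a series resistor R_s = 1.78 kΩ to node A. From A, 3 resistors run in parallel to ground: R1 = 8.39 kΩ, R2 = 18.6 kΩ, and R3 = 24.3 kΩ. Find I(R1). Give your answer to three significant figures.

Combine the parallel branches: R_p = (1/8.39 + 1/18.6 + 1/24.3)⁻¹ = 4.671 kΩ.
V_A = 7.73 × 4.671/6.451 = 5.597 V.
Branch current I = V_A/R1 = 5.597/8.39 = 0.6671 mA.
(Equivalently: I_total = 1.198 mA, then current-divider fraction G_k/ΣG = 0.5567.)

I ≈ 0.667 mA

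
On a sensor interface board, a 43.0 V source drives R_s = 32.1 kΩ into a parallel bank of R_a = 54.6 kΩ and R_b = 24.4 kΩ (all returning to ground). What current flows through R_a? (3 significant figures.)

Equivalent of the parallel group: R_p = 16.86 kΩ.
V_A by voltage divider: V_A = 43.0 × 16.86/(32.1 + 16.86) = 14.81 V.
I(R_a) = V_A / R_a = 14.81/54.6 = 0.2712 mA.

I ≈ 0.271 mA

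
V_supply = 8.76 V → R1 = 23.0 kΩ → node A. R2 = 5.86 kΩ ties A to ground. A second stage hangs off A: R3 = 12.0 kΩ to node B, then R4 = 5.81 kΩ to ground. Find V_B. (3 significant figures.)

Looking into the second stage from A: R3 + R4 = 17.81 kΩ appears in parallel with R2.
R2 ‖ (R3+R4) = 4.409 kΩ.
First divider: V_A = V_supply · 4.409/(23.0 + 4.409) = 1.409 V.
Stage 2 is unloaded, so V_B = V_A · R4/(R3+R4) = 1.409 × 5.81/17.81 = 0.4597 V.

V_B ≈ 0.460 V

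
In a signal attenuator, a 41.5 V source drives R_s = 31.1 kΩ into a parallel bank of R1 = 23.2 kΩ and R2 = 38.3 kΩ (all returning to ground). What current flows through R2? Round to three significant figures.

Combine the parallel branches: R_p = (1/23.2 + 1/38.3)⁻¹ = 14.45 kΩ.
V_A = 41.5 × 14.45/45.55 = 13.16 V.
Branch current I = V_A/R2 = 13.16/38.3 = 0.3437 mA.

I ≈ 0.344 mA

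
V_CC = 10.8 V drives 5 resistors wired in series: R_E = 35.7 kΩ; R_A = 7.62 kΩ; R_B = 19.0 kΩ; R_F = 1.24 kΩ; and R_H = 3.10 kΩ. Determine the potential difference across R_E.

ΣR = 35.7 + 7.62 + 19.0 + 1.24 + 3.10 = 66.66 kΩ.
V = V_CC · R/ΣR = 10.8 × 0.5356 = 5.784 V.

V ≈ 5.78 V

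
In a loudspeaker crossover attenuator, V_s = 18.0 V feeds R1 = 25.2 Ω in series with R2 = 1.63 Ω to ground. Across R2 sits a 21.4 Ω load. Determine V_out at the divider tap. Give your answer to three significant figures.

First combine the lower leg with the load: R2 ‖ R_L = 1.515 Ω.
Then V_out = V_s · R2'/(R1 + R2') = 18.0 × 1.515/26.71 = 1.021 V.
(Unloaded it would be 1.09 V; the load pulls it down.)

V_out ≈ 1.02 V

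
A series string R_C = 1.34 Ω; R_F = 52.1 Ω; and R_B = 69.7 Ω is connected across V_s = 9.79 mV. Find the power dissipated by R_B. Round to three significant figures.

ΣR = 123.1 Ω → I = 9.79/123.1 = 0.07950 mA.
P = I²R = 0.006321 × 69.7 = 0.4406 µW.

P ≈ 0.441 µW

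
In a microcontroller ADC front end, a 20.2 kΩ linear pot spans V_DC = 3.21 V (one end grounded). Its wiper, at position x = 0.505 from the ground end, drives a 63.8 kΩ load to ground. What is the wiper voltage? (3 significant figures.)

V_out ≈ 1.50 V

Lower segment x·R_p = 10.20 kΩ; upper segment (1−x)·R_p = 9.999 kΩ.
R_L loads the lower segment: effective lower R = 8.795 kΩ.
V_out = 3.21 × 8.795/(9.999 + 8.795) = 1.502 V.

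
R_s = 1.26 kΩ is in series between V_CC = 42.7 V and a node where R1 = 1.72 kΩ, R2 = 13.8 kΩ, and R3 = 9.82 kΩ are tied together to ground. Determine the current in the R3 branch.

Combine the parallel branches: R_p = (1/1.72 + 1/13.8 + 1/9.82)⁻¹ = 1.323 kΩ.
Node voltage V_A = V_CC · R_p/(R_s + R_p) = 42.7 × 0.5122 = 21.87 V.
Branch current I = V_A/R3 = 21.87/9.82 = 2.227 mA.

I ≈ 2.23 mA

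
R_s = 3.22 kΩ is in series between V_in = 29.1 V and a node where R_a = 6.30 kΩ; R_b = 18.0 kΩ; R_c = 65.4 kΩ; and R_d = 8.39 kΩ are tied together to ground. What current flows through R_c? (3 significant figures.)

Combine the parallel branches: R_p = (1/6.30 + 1/18.0 + 1/65.4 + 1/8.39)⁻¹ = 2.867 kΩ.
V_A = 29.1 × 2.867/6.087 = 13.71 V.
I(R_c) = V_A / R_c = 13.71/65.4 = 0.2096 mA.

I ≈ 0.210 mA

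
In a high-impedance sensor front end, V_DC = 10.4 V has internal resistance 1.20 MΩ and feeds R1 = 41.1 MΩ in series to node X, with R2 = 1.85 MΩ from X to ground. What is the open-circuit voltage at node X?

R1' = 1.20 + 41.1 = 42.30 MΩ (source resistance + R1).
V_th is the unloaded tap voltage: V_DC · R2/(R1'+R2) = 10.4 × 0.04190 = 0.4358 V.

V_th ≈ 0.436 V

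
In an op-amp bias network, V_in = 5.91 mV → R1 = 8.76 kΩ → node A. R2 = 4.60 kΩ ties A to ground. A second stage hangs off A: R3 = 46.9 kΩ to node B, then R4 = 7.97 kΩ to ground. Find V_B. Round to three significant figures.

Looking into the second stage from A: R3 + R4 = 54.87 kΩ appears in parallel with R2.
R2 ‖ (R3+R4) = 4.244 kΩ.
So V_A = 5.91 × 0.3264 = 1.929 mV.
Then the unloaded second divider: V_B = V_A × R4/(R3+R4) = 1.929 × 0.1453 = 0.2802 mV.

V_B ≈ 0.280 mV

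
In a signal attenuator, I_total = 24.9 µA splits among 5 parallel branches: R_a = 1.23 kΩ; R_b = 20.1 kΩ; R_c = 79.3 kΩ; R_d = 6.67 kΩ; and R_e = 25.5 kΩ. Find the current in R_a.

Conductances: ΣG = 1/1.23 + 1/20.1 + 1/79.3 + 1/6.67 + 1/25.5 = 1.065 (1/kΩ).
R_a takes the fraction G_k/ΣG = 0.8130/1.065 = 0.7637, so I = 24.9 × 0.7637 = 19.02 µA.

I ≈ 19.0 µA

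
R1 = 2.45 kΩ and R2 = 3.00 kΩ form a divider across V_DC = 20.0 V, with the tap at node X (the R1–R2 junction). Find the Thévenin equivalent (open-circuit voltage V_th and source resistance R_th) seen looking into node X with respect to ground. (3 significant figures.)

Open-circuit (no load on X): V_th = V_DC · R2/(R1 + R2) = 20.0 × 3.00/(2.450 + 3.00) = 11.01 V.
Looking into X with the source shorted: R_th = R1·R2/(R1+R2) = 2.450 × 3.00/5.450 = 1.349 kΩ.

V_th ≈ 11.0 V, R_th ≈ 1.35 kΩ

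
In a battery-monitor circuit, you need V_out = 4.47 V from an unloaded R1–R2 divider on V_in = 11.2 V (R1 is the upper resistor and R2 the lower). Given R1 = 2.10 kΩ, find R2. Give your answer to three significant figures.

R2 ≈ 1.39 kΩ

V_out/V_in = R2/(R1+R2) = 0.3991.
So R2 = R1 · V_out/(V_in − V_out) = 2.10 × 4.47/(11.2 − 4.47) = 2.10 × 0.6642 = 1.395 kΩ.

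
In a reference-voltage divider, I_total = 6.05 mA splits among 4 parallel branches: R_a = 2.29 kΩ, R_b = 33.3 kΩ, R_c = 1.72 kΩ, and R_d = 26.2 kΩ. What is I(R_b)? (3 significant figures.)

I ≈ 0.167 mA

Conductances: ΣG = 1/2.29 + 1/33.3 + 1/1.72 + 1/26.2 = 1.086 (1/kΩ).
R_b takes the fraction G_k/ΣG = 0.03003/1.086 = 0.02764, so I = 6.05 × 0.02764 = 0.1673 mA.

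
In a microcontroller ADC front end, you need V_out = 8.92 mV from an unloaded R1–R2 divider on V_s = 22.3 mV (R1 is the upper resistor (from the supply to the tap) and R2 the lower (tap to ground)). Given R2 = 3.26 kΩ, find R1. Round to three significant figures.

R1 ≈ 4.89 kΩ

V_out/V_s = R2/(R1+R2) = 0.4000.
So R1 = R2 · (V_s/V_out − 1) = 3.26 × (22.3/8.92 − 1) = 3.26 × 1.500 = 4.890 kΩ.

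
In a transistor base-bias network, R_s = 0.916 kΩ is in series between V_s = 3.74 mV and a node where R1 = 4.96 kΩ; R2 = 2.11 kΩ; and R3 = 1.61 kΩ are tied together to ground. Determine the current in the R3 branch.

Equivalent of the parallel group: R_p = 0.7712 kΩ.
V_A = 3.74 × 0.7712/1.687 = 1.710 mV.
I(R3) = V_A / R3 = 1.710/1.61 = 1.062 µA.

I ≈ 1.06 µA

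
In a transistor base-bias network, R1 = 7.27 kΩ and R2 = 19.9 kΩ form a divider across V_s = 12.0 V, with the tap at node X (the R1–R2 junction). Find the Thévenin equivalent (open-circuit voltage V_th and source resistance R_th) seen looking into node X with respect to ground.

With X open, the divider is unloaded: V_th = 12.0 × 19.9/27.17 = 8.789 V.
Looking into X with the source shorted: R_th = R1·R2/(R1+R2) = 7.270 × 19.9/27.17 = 5.325 kΩ.

V_th ≈ 8.79 V, R_th ≈ 5.32 kΩ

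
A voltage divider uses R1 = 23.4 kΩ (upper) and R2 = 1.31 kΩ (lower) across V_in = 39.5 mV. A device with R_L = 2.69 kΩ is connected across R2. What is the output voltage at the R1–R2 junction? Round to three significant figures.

V_out ≈ 1.43 mV

First combine the lower leg with the load: R2 ‖ R_L = 0.8810 kΩ.
Then V_out = V_in · R2'/(R1 + R2') = 39.5 × 0.8810/24.28 = 1.433 mV.
(Unloaded it would be 2.09 mV; the load pulls it down.)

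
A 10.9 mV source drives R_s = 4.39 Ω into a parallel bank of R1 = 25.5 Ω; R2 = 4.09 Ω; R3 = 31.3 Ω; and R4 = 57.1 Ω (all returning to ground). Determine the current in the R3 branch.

I ≈ 0.141 mA

Combine the parallel branches: R_p = (1/25.5 + 1/4.09 + 1/31.3 + 1/57.1)⁻¹ = 3.001 Ω.
V_A = 10.9 × 3.001/7.391 = 4.426 mV.
Branch current I = V_A/R3 = 4.426/31.3 = 0.1414 mA.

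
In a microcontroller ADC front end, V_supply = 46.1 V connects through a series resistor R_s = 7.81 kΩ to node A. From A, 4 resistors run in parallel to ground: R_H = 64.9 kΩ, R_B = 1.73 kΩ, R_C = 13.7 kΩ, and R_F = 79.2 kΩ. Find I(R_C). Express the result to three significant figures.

Equivalent of the parallel group: R_p = 1.473 kΩ.
V_A = 46.1 × 1.473/9.283 = 7.313 V.
I(R_C) = V_A / R_C = 7.313/13.7 = 0.5338 mA.

I ≈ 0.534 mA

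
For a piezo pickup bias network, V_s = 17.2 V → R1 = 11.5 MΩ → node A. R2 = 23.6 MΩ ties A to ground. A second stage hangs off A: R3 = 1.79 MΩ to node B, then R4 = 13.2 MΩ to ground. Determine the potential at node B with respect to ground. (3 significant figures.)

Looking into the second stage from A: R3 + R4 = 14.99 MΩ appears in parallel with R2.
Effective lower resistance at A: R2 ‖ 14.99 = 9.167 MΩ.
So V_A = 17.2 × 0.4436 = 7.629 V.
V_B = V_A × 0.8806 = 6.718 V.

V_B ≈ 6.72 V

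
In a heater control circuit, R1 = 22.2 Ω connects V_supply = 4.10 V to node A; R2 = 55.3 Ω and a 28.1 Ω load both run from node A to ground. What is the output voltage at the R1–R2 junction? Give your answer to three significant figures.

The load sits in parallel with R2, giving an effective lower resistance R2' = R2·R_L/(R2+R_L) = 18.63 Ω.
Now apply the divider: V_out = 4.10 × 0.4563 = 1.871 V.

V_out ≈ 1.87 V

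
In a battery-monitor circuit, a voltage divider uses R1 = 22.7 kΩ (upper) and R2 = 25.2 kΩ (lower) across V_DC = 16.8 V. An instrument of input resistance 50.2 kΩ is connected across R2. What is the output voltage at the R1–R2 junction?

The load sits in parallel with R2, giving an effective lower resistance R2' = R2·R_L/(R2+R_L) = 16.78 kΩ.
Then V_out = V_DC · R2'/(R1 + R2') = 16.8 × 16.78/39.48 = 7.140 V.
(Unloaded it would be 8.84 V; the load pulls it down.)

V_out ≈ 7.14 V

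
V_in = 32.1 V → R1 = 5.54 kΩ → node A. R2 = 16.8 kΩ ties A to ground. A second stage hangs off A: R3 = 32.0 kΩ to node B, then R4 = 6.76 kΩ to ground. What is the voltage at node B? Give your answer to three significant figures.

The second stage (R3 + R4 = 38.76 kΩ) loads node A in parallel with R2.
Effective lower resistance at A: R2 ‖ 38.76 = 11.72 kΩ.
First divider: V_A = V_in · 11.72/(5.54 + 11.72) = 21.80 V.
Then the unloaded second divider: V_B = V_A × R4/(R3+R4) = 21.80 × 0.1744 = 3.802 V.

V_B ≈ 3.80 V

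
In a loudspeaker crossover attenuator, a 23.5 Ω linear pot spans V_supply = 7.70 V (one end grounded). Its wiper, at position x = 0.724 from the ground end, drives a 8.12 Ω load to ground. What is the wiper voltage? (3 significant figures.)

V_out ≈ 3.53 V

Lower segment x·R_p = 17.01 Ω; upper segment (1−x)·R_p = 6.486 Ω.
(x·R_p) ‖ R_L = 5.497 Ω.
V_out = 7.70 × 5.497/(6.486 + 5.497) = 3.532 V.
(Unloaded: V_out = x·V_supply = 5.57 V.)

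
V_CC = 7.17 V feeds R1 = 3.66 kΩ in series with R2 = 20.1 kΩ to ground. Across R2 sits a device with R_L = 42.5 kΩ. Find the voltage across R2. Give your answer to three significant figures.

V_out ≈ 5.65 V

R2 ‖ R_L = (20.1 × 42.5)/(20.1 + 42.5) = 13.65 kΩ.
Now apply the divider: V_out = 7.17 × 0.7885 = 5.654 V.
(Unloaded it would be 6.07 V; the load pulls it down.)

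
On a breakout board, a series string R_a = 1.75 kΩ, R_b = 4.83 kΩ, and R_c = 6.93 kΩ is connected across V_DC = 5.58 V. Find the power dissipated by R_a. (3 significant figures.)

ΣR = 13.51 kΩ → I = 5.58/13.51 = 0.4130 mA.
P = I²R = 0.1706 × 1.75 = 0.2985 mW.

P ≈ 0.299 mW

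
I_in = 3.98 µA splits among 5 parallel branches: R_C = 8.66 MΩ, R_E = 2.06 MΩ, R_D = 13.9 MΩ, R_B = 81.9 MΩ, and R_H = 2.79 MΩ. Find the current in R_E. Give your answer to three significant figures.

ΣG = 1/8.66 + 1/2.06 + 1/13.9 + 1/81.9 + 1/2.79 = 1.043.
R_E takes the fraction G_k/ΣG = 0.4854/1.043 = 0.4652, so I = 3.98 × 0.4652 = 1.852 µA.

I ≈ 1.85 µA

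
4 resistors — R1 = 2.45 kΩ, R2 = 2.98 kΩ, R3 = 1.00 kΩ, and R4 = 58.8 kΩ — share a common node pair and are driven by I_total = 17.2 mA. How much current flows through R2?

Total conductance ΣG = 1/2.45 + 1/2.98 + 1/1.00 + 1/58.8 = 1.761 (units of 1/kΩ).
By the current-divider rule, I = I_total · G_k/ΣG = 17.2 × 0.1906 = 3.278 mA.

I ≈ 3.28 mA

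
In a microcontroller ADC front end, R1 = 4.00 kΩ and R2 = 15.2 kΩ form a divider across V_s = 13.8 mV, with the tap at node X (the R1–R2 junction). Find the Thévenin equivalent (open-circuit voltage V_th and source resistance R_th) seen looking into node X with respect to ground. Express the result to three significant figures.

V_th is the unloaded tap voltage: V_s · R2/(R1+R2) = 13.8 × 0.7917 = 10.93 mV.
With V_s suppressed (replaced by a short), R_th = R1 ‖ R2 = (4.000 × 15.2)/(4.000 + 15.2) = 3.167 kΩ.

V_th ≈ 10.9 mV, R_th ≈ 3.17 kΩ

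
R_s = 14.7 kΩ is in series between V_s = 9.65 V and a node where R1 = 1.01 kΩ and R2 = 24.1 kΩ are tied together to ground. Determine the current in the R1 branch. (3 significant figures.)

Equivalent of the parallel group: R_p = 0.9694 kΩ.
Node voltage V_A = V_s · R_p/(R_s + R_p) = 9.65 × 0.06186 = 0.5970 V.
Branch current I = V_A/R1 = 0.5970/1.01 = 0.5911 mA.

I ≈ 0.591 mA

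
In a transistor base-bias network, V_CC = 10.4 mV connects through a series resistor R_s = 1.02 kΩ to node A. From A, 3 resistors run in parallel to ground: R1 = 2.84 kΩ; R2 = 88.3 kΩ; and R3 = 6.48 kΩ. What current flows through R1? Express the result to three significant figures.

I ≈ 2.40 µA

Combine the parallel branches: R_p = (1/2.84 + 1/88.3 + 1/6.48)⁻¹ = 1.931 kΩ.
Node voltage V_A = V_CC · R_p/(R_s + R_p) = 10.4 × 0.6544 = 6.806 mV.
Branch current I = V_A/R1 = 6.806/2.84 = 2.396 µA.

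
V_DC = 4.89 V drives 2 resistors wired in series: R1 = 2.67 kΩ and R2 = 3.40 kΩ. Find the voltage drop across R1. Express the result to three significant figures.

V ≈ 2.15 V

ΣR = 2.67 + 3.40 = 6.070 kΩ.
Voltage divider: V = V_DC · (2.670 / 6.070) = 4.89 × 0.4399 = 2.151 V.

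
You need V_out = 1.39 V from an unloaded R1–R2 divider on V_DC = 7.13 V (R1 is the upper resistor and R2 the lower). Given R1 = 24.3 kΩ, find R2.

R2 ≈ 5.88 kΩ

V_out/V_DC = R2/(R1+R2) = 0.1950.
Rearranging, R2 = R1·k/(1−k) = 24.3 × 0.2422 = 5.884 kΩ.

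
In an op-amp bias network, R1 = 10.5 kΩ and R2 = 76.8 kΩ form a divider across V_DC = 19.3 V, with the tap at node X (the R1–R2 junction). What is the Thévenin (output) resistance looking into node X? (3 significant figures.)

R_th ≈ 9.24 kΩ

With V_DC suppressed (replaced by a short), R_th = R1 ‖ R2 = (10.50 × 76.8)/(10.50 + 76.8) = 9.237 kΩ.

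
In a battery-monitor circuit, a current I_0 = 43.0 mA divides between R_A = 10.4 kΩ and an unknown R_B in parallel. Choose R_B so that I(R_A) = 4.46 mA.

R_B ≈ 1.20 kΩ

In a two-way split, I_A/I_0 = R_B/(R_A + R_B).
4.46/43.0 = R_B/(R_A + R_B) → R_B = R_A · (0.1037)/(1 − 0.1037) = 10.4 × 0.1157 = 1.204 kΩ.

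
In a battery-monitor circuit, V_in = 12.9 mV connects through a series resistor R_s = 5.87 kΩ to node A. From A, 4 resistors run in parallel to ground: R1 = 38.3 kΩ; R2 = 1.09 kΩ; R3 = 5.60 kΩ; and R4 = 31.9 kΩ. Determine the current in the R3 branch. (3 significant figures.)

I ≈ 0.296 µA

Parallel bank: R_p = 1/(1/38.3 + 1/1.09 + 1/5.60 + 1/31.9) = 0.8670 kΩ.
V_A by voltage divider: V_A = 12.9 × 0.8670/(5.87 + 0.8670) = 1.660 mV.
Branch current I = V_A/R3 = 1.660/5.60 = 0.2964 µA.
(Check via current divider: I_total = 1.915 µA; share G_k/ΣG = 0.1548 → same result.)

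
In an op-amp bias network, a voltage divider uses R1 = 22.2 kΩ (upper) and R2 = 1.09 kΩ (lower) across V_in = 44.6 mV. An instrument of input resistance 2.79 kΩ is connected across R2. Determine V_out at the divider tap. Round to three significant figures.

V_out ≈ 1.52 mV

First combine the lower leg with the load: R2 ‖ R_L = 0.7838 kΩ.
Then V_out = V_in · R2'/(R1 + R2') = 44.6 × 0.7838/22.98 = 1.521 mV.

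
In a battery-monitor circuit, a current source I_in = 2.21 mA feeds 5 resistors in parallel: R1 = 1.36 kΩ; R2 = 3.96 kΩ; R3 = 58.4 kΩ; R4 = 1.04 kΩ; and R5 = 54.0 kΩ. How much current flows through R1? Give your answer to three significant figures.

I ≈ 0.819 mA

Total conductance ΣG = 1/1.36 + 1/3.96 + 1/58.4 + 1/1.04 + 1/54.0 = 1.985 (units of 1/kΩ).
By the current-divider rule, I = I_in · G_k/ΣG = 2.21 × 0.3704 = 0.8186 mA.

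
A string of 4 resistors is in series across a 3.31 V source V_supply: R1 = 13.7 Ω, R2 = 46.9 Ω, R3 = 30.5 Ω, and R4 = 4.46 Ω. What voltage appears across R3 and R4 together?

V ≈ 1.21 V

Total series resistance ΣR = 13.7 + 46.9 + 30.5 + 4.46 = 95.56 Ω.
R_{R3..R4} = 30.5 + 4.46 = 34.96 Ω.
By the voltage-divider rule, V = 3.31 × 34.96/95.56 = 1.211 V.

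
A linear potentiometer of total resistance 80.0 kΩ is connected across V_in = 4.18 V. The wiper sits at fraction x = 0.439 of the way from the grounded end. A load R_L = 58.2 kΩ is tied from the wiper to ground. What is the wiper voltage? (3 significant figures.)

V_out ≈ 1.37 V

The pot divides into 44.88 kΩ above the wiper and 35.12 kΩ below.
(x·R_p) ‖ R_L = 21.90 kΩ.
Loaded-divider output: V_out = 4.18 × 0.3280 = 1.371 V.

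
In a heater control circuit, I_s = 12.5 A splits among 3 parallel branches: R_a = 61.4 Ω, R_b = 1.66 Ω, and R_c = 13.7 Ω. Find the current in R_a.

Total conductance ΣG = 1/61.4 + 1/1.66 + 1/13.7 = 0.6917 (units of 1/Ω).
Current divider: I(R_a) = I_s · G_k/ΣG = 12.5 × (0.01629/0.6917) = 12.5 × 0.02355 = 0.2943 A.

I ≈ 0.294 A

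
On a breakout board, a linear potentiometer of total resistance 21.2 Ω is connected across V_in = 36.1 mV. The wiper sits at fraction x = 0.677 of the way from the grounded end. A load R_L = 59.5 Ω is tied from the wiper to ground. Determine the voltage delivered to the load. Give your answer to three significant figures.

V_out ≈ 22.7 mV

Split the track: R_lower = x·R_p = 14.35 Ω, R_upper = (1−x)·R_p = 6.848 Ω.
Lower segment in parallel with the load: 14.35 ‖ 59.5 = 11.56 Ω.
V_out = 36.1 × 11.56/(6.848 + 11.56) = 22.67 mV.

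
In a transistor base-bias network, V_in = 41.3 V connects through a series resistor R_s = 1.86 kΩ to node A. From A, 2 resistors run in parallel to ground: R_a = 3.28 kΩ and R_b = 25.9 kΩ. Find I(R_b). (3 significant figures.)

I ≈ 0.973 mA

Parallel bank: R_p = 1/(1/3.28 + 1/25.9) = 2.911 kΩ.
V_A by voltage divider: V_A = 41.3 × 2.911/(1.86 + 2.911) = 25.20 V.
Branch current I = V_A/R_b = 25.20/25.9 = 0.9730 mA.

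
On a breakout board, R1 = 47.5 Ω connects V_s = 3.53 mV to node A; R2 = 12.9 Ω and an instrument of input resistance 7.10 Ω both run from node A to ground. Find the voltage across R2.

V_out ≈ 0.310 mV

The load sits in parallel with R2, giving an effective lower resistance R2' = R2·R_L/(R2+R_L) = 4.579 Ω.
Voltage divider with the loaded lower leg: V_out = 3.53 × 4.579/(47.5 + 4.579) = 3.53 × 0.08793 = 0.3104 mV.
(Unloaded it would be 0.754 mV; the load pulls it down.)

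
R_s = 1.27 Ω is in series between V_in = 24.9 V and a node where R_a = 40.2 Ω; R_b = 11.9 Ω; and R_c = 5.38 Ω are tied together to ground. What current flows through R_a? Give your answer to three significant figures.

Parallel bank: R_p = 1/(1/40.2 + 1/11.9 + 1/5.38) = 3.392 Ω.
V_A = 24.9 × 3.392/4.662 = 18.12 V.
I(R_a) = V_A / R_a = 18.12/40.2 = 0.4507 A.

I ≈ 0.451 A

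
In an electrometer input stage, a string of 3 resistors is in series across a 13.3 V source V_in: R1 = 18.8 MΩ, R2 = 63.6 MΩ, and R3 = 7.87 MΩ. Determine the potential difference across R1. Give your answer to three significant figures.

V ≈ 2.77 V

ΣR = 18.8 + 63.6 + 7.87 = 90.27 MΩ.
By the voltage-divider rule, V = 13.3 × 18.80/90.27 = 2.770 V.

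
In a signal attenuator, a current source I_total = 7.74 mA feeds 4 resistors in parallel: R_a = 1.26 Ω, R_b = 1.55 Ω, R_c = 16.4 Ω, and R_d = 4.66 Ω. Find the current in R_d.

I ≈ 0.969 mA

Total conductance ΣG = 1/1.26 + 1/1.55 + 1/16.4 + 1/4.66 = 1.714 (units of 1/Ω).
Current divider: I(R_d) = I_total · G_k/ΣG = 7.74 × (0.2146/1.714) = 7.74 × 0.1252 = 0.9688 mA.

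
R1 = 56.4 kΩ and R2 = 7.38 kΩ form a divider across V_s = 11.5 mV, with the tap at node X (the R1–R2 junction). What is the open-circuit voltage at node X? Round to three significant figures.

V_th is the unloaded tap voltage: V_s · R2/(R1+R2) = 11.5 × 0.1157 = 1.331 mV.

V_th ≈ 1.33 mV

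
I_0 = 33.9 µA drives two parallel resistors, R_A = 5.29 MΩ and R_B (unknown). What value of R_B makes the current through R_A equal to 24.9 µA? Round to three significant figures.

Two-branch current divider: I_A = I_0 · R_B/(R_A + R_B).
24.9/33.9 = R_B/(R_A + R_B) → R_B = R_A · (0.7345)/(1 − 0.7345) = 5.29 × 2.767 = 14.64 MΩ.

R_B ≈ 14.6 MΩ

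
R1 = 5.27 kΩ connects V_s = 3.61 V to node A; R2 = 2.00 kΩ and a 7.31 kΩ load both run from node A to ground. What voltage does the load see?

V_out ≈ 0.829 V

The load sits in parallel with R2, giving an effective lower resistance R2' = R2·R_L/(R2+R_L) = 1.570 kΩ.
Now apply the divider: V_out = 3.61 × 0.2296 = 0.8288 V.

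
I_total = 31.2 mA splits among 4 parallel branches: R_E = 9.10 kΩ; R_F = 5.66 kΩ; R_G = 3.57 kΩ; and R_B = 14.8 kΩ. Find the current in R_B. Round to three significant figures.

I ≈ 3.32 mA

Conductances: ΣG = 1/9.10 + 1/5.66 + 1/3.57 + 1/14.8 = 0.6342 (1/kΩ).
R_B takes the fraction G_k/ΣG = 0.06757/0.6342 = 0.1065, so I = 31.2 × 0.1065 = 3.324 mA.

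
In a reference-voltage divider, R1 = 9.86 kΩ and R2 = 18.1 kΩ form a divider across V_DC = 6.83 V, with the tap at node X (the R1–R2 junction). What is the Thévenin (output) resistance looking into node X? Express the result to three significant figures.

Looking into X with the source shorted: R_th = R1·R2/(R1+R2) = 9.860 × 18.1/27.96 = 6.383 kΩ.

R_th ≈ 6.38 kΩ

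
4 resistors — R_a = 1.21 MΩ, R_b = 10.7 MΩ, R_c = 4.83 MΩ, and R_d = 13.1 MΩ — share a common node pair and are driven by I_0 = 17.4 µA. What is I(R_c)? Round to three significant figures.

Conductances: ΣG = 1/1.21 + 1/10.7 + 1/4.83 + 1/13.1 = 1.203 (1/MΩ).
R_c takes the fraction G_k/ΣG = 0.2070/1.203 = 0.1721, so I = 17.4 × 0.1721 = 2.994 µA.

I ≈ 2.99 µA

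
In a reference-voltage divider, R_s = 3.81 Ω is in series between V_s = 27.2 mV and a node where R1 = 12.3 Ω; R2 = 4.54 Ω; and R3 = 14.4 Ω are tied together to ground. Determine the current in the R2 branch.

I ≈ 2.48 mA

Combine the parallel branches: R_p = (1/12.3 + 1/4.54 + 1/14.4)⁻¹ = 2.695 Ω.
V_A = 27.2 × 2.695/6.505 = 11.27 mV.
I(R2) = V_A / R2 = 11.27/4.54 = 2.482 mA.
(Check via current divider: I_total = 4.181 mA; share G_k/ΣG = 0.5937 → same result.)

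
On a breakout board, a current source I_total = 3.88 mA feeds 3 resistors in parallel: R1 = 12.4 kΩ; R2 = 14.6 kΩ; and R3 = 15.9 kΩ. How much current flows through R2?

Conductances: ΣG = 1/12.4 + 1/14.6 + 1/15.9 = 0.2120 (1/kΩ).
Current divider: I(R2) = I_total · G_k/ΣG = 3.88 × (0.06849/0.2120) = 3.88 × 0.3230 = 1.253 mA.

I ≈ 1.25 mA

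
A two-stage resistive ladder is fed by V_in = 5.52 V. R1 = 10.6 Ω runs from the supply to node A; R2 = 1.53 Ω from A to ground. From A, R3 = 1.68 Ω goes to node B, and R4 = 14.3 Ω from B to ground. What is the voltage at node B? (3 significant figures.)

V_B ≈ 0.575 V

The second stage (R3 + R4 = 15.98 Ω) loads node A in parallel with R2.
Effective lower resistance at A: R2 ‖ 15.98 = 1.396 Ω.
V_A = 5.52 × 1.396/(10.6 + 1.396) = 0.6425 V.
V_B = V_A × 0.8949 = 0.5750 V.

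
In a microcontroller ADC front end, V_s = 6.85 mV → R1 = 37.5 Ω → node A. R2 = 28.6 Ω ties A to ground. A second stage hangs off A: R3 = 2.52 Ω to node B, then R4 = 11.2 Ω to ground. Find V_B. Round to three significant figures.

V_B ≈ 1.11 mV

Node A sees R2 in parallel with the series input of stage 2, R3 + R4 = 13.72 Ω.
R2 ‖ (R3+R4) = 9.272 Ω.
So V_A = 6.85 × 0.1982 = 1.358 mV.
V_B = V_A × 0.8163 = 1.109 mV.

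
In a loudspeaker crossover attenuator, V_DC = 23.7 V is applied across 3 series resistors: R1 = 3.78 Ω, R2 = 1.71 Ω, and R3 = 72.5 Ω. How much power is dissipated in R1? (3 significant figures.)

P ≈ 0.349 W

Series current I = V_DC/ΣR = 23.7/77.99 = 0.3039 A.
P(R1) = I²·R1 = (0.3039)² × 3.78 = 0.3491 W.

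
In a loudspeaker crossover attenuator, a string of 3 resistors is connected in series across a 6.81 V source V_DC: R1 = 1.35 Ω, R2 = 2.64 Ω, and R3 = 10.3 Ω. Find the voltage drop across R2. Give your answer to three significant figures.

ΣR = 1.35 + 2.64 + 10.3 = 14.29 Ω.
Voltage divider: V = V_DC · (2.640 / 14.29) = 6.81 × 0.1847 = 1.258 V.

V ≈ 1.26 V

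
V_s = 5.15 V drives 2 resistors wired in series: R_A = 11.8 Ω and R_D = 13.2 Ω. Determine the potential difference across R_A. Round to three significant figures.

V ≈ 2.43 V

Total series resistance ΣR = 11.8 + 13.2 = 25.00 Ω.
V = V_s · R/ΣR = 5.15 × 0.4720 = 2.431 V.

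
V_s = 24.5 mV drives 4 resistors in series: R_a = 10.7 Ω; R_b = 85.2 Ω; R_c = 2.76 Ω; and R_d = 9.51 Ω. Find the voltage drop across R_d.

Total series resistance ΣR = 10.7 + 85.2 + 2.76 + 9.51 = 108.2 Ω.
By the voltage-divider rule, V = 24.5 × 9.510/108.2 = 2.154 mV.

V ≈ 2.15 mV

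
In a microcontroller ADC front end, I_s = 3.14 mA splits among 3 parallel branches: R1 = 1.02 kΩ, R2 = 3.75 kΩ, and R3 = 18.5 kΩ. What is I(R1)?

I ≈ 2.37 mA

Conductances: ΣG = 1/1.02 + 1/3.75 + 1/18.5 = 1.301 (1/kΩ).
R1 takes the fraction G_k/ΣG = 0.9804/1.301 = 0.7535, so I = 3.14 × 0.7535 = 2.366 mA.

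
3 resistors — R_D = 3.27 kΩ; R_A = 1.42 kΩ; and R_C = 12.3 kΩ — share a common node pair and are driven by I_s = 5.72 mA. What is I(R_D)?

Total conductance ΣG = 1/3.27 + 1/1.42 + 1/12.3 = 1.091 (units of 1/kΩ).
R_D takes the fraction G_k/ΣG = 0.3058/1.091 = 0.2802, so I = 5.72 × 0.2802 = 1.603 mA.

I ≈ 1.60 mA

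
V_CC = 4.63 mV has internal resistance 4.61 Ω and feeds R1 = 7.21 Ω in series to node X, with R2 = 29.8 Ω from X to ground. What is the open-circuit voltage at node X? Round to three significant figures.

V_th ≈ 3.32 mV

R1' = 4.61 + 7.21 = 11.82 Ω (source resistance + R1).
With X open, the divider is unloaded: V_th = 4.63 × 29.8/41.62 = 3.315 mV.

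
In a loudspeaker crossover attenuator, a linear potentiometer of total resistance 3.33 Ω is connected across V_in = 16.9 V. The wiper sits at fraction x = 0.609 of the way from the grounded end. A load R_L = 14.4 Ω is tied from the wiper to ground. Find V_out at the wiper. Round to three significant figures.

The pot divides into 1.302 Ω above the wiper and 2.028 Ω below.
(x·R_p) ‖ R_L = 1.778 Ω.
V_out = 16.9 × 1.778/(1.302 + 1.778) = 9.755 V.

V_out ≈ 9.75 V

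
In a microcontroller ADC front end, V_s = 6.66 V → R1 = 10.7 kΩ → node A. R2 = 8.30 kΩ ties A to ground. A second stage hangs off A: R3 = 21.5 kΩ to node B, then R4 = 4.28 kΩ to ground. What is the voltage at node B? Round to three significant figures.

Node A sees R2 in parallel with the series input of stage 2, R3 + R4 = 25.78 kΩ.
R2 ‖ (R3+R4) = 6.279 kΩ.
V_A = 6.66 × 6.279/(10.7 + 6.279) = 2.463 V.
Then the unloaded second divider: V_B = V_A × R4/(R3+R4) = 2.463 × 0.1660 = 0.4089 V.

V_B ≈ 0.409 V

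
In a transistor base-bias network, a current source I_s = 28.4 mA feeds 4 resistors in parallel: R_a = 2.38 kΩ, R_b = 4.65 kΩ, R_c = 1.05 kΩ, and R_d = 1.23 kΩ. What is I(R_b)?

Conductances: ΣG = 1/2.38 + 1/4.65 + 1/1.05 + 1/1.23 = 2.401 (1/kΩ).
Current divider: I(R_b) = I_s · G_k/ΣG = 28.4 × (0.2151/2.401) = 28.4 × 0.08958 = 2.544 mA.

I ≈ 2.54 mA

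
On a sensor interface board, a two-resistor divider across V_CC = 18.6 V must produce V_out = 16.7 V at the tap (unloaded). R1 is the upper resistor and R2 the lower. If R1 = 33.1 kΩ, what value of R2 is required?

The divider ratio is R2/(R1+R2) = 16.7/18.6 = 0.8978.
So R2 = R1 · V_out/(V_CC − V_out) = 33.1 × 16.7/(18.6 − 16.7) = 33.1 × 8.789 = 290.9 kΩ.

R2 ≈ 291 kΩ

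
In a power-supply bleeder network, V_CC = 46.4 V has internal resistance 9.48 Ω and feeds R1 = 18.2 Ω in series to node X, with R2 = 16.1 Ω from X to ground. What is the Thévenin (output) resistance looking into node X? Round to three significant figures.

R1' = 9.48 + 18.2 = 27.68 Ω (source resistance + R1).
Zeroing V_CC shorts the top of R1' to ground, so R_th = R1' ‖ R2 = 10.18 Ω.

R_th ≈ 10.2 Ω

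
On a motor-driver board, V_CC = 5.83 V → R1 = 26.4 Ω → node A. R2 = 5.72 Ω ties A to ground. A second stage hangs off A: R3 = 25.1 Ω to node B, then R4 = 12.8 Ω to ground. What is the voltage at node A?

V_A ≈ 0.924 V

Looking into the second stage from A: R3 + R4 = 37.90 Ω appears in parallel with R2.
Effective lower resistance at A: R2 ‖ 37.90 = 4.970 Ω.
V_A = 5.83 × 4.970/(26.4 + 4.970) = 0.9236 V.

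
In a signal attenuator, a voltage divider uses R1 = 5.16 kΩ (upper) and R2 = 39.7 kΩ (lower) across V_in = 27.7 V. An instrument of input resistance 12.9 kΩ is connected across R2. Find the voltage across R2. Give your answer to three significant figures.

V_out ≈ 18.1 V

First combine the lower leg with the load: R2 ‖ R_L = 9.736 kΩ.
Then V_out = V_in · R2'/(R1 + R2') = 27.7 × 9.736/14.90 = 18.10 V.
(Unloaded it would be 24.5 V; the load pulls it down.)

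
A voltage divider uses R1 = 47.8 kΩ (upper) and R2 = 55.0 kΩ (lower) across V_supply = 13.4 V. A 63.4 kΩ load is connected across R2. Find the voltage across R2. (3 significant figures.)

First combine the lower leg with the load: R2 ‖ R_L = 29.45 kΩ.
Now apply the divider: V_out = 13.4 × 0.3812 = 5.109 V.
(Unloaded it would be 7.17 V; the load pulls it down.)

V_out ≈ 5.11 V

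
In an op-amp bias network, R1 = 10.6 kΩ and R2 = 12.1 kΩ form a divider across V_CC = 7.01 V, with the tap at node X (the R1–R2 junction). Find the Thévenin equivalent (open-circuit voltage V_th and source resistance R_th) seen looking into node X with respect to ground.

Open-circuit (no load on X): V_th = V_CC · R2/(R1 + R2) = 7.01 × 12.1/(10.60 + 12.1) = 3.737 V.
With V_CC suppressed (replaced by a short), R_th = R1 ‖ R2 = (10.60 × 12.1)/(10.60 + 12.1) = 5.650 kΩ.

V_th ≈ 3.74 V, R_th ≈ 5.65 kΩ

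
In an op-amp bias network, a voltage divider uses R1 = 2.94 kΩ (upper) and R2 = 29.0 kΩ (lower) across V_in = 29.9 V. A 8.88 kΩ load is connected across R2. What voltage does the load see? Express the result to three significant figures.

R2 ‖ R_L = (29.0 × 8.88)/(29.0 + 8.88) = 6.798 kΩ.
Voltage divider with the loaded lower leg: V_out = 29.9 × 6.798/(2.94 + 6.798) = 29.9 × 0.6981 = 20.87 V.
(Unloaded it would be 27.1 V; the load pulls it down.)

V_out ≈ 20.9 V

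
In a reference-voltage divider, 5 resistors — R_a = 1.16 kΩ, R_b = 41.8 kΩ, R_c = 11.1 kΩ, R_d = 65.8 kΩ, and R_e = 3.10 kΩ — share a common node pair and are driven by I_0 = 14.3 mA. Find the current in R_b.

Conductances: ΣG = 1/1.16 + 1/41.8 + 1/11.1 + 1/65.8 + 1/3.10 = 1.314 (1/kΩ).
By the current-divider rule, I = I_0 · G_k/ΣG = 14.3 × 0.01821 = 0.2604 mA.

I ≈ 0.260 mA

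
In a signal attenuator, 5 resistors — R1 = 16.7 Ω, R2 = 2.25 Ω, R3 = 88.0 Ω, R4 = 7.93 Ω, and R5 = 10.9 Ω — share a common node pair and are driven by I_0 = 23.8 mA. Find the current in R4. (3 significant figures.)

I ≈ 4.09 mA

ΣG = 1/16.7 + 1/2.25 + 1/88.0 + 1/7.93 + 1/10.9 = 0.7335.
R4 takes the fraction G_k/ΣG = 0.1261/0.7335 = 0.1719, so I = 23.8 × 0.1719 = 4.092 mA.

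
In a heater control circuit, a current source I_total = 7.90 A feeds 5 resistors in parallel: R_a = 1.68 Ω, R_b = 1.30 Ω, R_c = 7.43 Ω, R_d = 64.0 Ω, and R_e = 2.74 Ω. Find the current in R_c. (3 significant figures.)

I ≈ 0.566 A

ΣG = 1/1.68 + 1/1.30 + 1/7.43 + 1/64.0 + 1/2.74 = 1.880.
By the current-divider rule, I = I_total · G_k/ΣG = 7.90 × 0.07160 = 0.5657 A.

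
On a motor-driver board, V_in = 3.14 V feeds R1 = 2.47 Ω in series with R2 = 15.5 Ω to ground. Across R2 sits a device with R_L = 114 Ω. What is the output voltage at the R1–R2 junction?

V_out ≈ 2.66 V

R2 ‖ R_L = (15.5 × 114)/(15.5 + 114) = 13.64 Ω.
Voltage divider with the loaded lower leg: V_out = 3.14 × 13.64/(2.47 + 13.64) = 3.14 × 0.8467 = 2.659 V.
(Unloaded it would be 2.71 V; the load pulls it down.)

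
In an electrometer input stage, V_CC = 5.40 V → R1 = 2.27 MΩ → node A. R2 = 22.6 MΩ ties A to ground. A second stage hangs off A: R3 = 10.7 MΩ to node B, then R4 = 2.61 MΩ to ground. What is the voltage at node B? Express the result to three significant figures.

V_B ≈ 0.833 V

Node A sees R2 in parallel with the series input of stage 2, R3 + R4 = 13.31 MΩ.
Effective lower resistance at A: R2 ‖ 13.31 = 8.377 MΩ.
V_A = 5.40 × 8.377/(2.27 + 8.377) = 4.249 V.
Stage 2 is unloaded, so V_B = V_A · R4/(R3+R4) = 4.249 × 2.61/13.31 = 0.8331 V.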